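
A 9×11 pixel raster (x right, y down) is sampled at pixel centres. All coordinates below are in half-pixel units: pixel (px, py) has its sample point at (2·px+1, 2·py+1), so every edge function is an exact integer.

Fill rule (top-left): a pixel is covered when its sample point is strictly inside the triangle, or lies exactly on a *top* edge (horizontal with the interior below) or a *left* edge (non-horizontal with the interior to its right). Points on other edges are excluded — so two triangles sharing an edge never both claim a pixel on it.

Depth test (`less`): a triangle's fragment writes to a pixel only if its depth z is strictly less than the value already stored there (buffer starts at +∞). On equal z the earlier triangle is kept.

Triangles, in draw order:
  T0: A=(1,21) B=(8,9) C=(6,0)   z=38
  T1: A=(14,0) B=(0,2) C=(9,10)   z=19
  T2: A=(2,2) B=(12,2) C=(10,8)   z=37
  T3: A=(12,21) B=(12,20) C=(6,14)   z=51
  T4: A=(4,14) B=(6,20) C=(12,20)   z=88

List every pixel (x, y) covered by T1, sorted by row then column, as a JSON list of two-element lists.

T0:
  2·area = 87  (B↔C swapped to make it positive)
  edge (1, 21)→(6, 0): d=(5,-21) top-left  bias=+0
  edge (6, 0)→(8, 9): d=(2,9) right/bottom  bias=-1
  edge (8, 9)→(1, 21): d=(-7,12) right/bottom  bias=-1
    (2,2)@(5, 5): e=[4,19,64] → #
    (3,2)@(7, 5): e=[46,1,40] → #
    (4,2)@(9, 5): e=[88,-17,16] → ·
    (2,3)@(5, 7): e=[14,23,50] → #
    (4,3)@(9, 7): e=[98,-13,2] → ·
    (2,4)@(5, 9): e=[24,27,36] → #
    (4,4)@(9, 9): e=[108,-9,-12] → ·
    (2,5)@(5, 11): e=[34,31,22] → #
    (3,5)@(7, 11): e=[76,13,-2] → ·
    (1,6)@(3, 13): e=[2,53,32] → #
    (3,6)@(7, 13): e=[86,17,-16] → ·
    (1,7)@(3, 15): e=[12,57,18] → #
    (0,10)@(1, 21): e=[0,87,0] → ·  [on edge]
  covered (11 px):
    · · · · · · · · ·
    · · · · · · · · ·
    · · # # · · · · ·
    · · # # · · · · ·
    · · # # · · · · ·
    · · # · · · · · ·
    · # # · · · · · ·
    · # · · · · · · ·
    · # · · · · · · ·
    · · · · · · · · ·
    · · · · · · · · ·
T1:
  2·area = 130  (B↔C swapped to make it positive)
  edge (14, 0)→(9, 10): d=(-5,10) right/bottom  bias=-1
  edge (9, 10)→(0, 2): d=(-9,-8) top-left  bias=+0
  edge (0, 2)→(14, 0): d=(14,-2) top-left  bias=+0
    (3,0)@(7, 1): e=[65,65,0] → #  [on edge]
    (4,0)@(9, 1): e=[45,81,4] → #
    (5,0)@(11, 1): e=[25,97,8] → #
    (6,0)@(13, 1): e=[5,113,12] → #
    (7,0)@(15, 1): e=[-15,129,16] → ·
    (1,1)@(3, 3): e=[95,15,20] → #
    (2,1)@(5, 3): e=[75,31,24] → #
    (6,1)@(13, 3): e=[-5,95,40] → ·
    (1,2)@(3, 5): e=[85,-3,48] → ·
    (2,2)@(5, 5): e=[65,13,52] → #
    (6,2)@(13, 5): e=[-15,77,68] → ·
    (2,3)@(5, 7): e=[55,-5,80] → ·
  covered (16 px):
    · · · # # # # · ·
    · # # # # # · · ·
    · · # # # # · · ·
    · · · # # · · · ·
    · · · · # · · · ·
    · · · · · · · · ·
    · · · · · · · · ·
    · · · · · · · · ·
    · · · · · · · · ·
    · · · · · · · · ·
    · · · · · · · · ·
T2:
  2·area = 60
  edge (2, 2)→(12, 2): d=(10,0) top-left  bias=+0
  edge (12, 2)→(10, 8): d=(-2,6) right/bottom  bias=-1
  edge (10, 8)→(2, 2): d=(-8,-6) top-left  bias=+0
    (2,1)@(5, 3): e=[10,40,10] → #
    (3,1)@(7, 3): e=[10,28,22] → #
    (4,1)@(9, 3): e=[10,16,34] → #
    (5,1)@(11, 3): e=[10,4,46] → #
    (6,1)@(13, 3): e=[10,-8,58] → ·
    (2,2)@(5, 5): e=[30,36,-6] → ·
    (3,2)@(7, 5): e=[30,24,6] → #
    (5,2)@(11, 5): e=[30,0,30] → ·  [on edge]
    (3,3)@(7, 7): e=[50,20,-10] → ·
    (4,3)@(9, 7): e=[50,8,2] → #
    (5,3)@(11, 7): e=[50,-4,14] → ·
    (4,4)@(9, 9): e=[70,4,-14] → ·
    (4,5)@(9, 11): e=[90,0,-30] → ·  [on edge]
    (3,8)@(7, 17): e=[150,0,-90] → ·  [on edge]
  covered (7 px):
    · · · · · · · · ·
    · · # # # # · · ·
    · · · # # · · · ·
    · · · · # · · · ·
    · · · · · · · · ·
    · · · · · · · · ·
    · · · · · · · · ·
    · · · · · · · · ·
    · · · · · · · · ·
    · · · · · · · · ·
    · · · · · · · · ·
T3:
  2·area = 6  (B↔C swapped to make it positive)
  edge (12, 21)→(6, 14): d=(-6,-7) top-left  bias=+0
  edge (6, 14)→(12, 20): d=(6,6) right/bottom  bias=-1
  edge (12, 20)→(12, 21): d=(0,1) right/bottom  bias=-1
    (0,4)@(1, 9): e=[-5,0,11] → ·  [on edge]
    (1,5)@(3, 11): e=[-3,0,9] → ·  [on edge]
    (2,6)@(5, 13): e=[-1,0,7] → ·  [on edge]
    (3,7)@(7, 15): e=[1,0,5] → ·  [on edge]
    (4,8)@(9, 17): e=[3,0,3] → ·  [on edge]
    (5,9)@(11, 19): e=[5,0,1] → ·  [on edge]
    (6,10)@(13, 21): e=[7,0,-1] → ·  [on edge]
  covered (0 px):
    · · · · · · · · ·
    · · · · · · · · ·
    · · · · · · · · ·
    · · · · · · · · ·
    · · · · · · · · ·
    · · · · · · · · ·
    · · · · · · · · ·
    · · · · · · · · ·
    · · · · · · · · ·
    · · · · · · · · ·
    · · · · · · · · ·
T4:
  2·area = 36  (B↔C swapped to make it positive)
  edge (4, 14)→(12, 20): d=(8,6) right/bottom  bias=-1
  edge (12, 20)→(6, 20): d=(-6,0) right/bottom  bias=-1
  edge (6, 20)→(4, 14): d=(-2,-6) top-left  bias=+0
    (0,2)@(1, 5): e=[-54,90,0] → ·  [on edge]
    (1,5)@(3, 11): e=[-18,54,0] → ·  [on edge]
    (2,7)@(5, 15): e=[2,30,4] → #
    (3,7)@(7, 15): e=[-10,30,16] → ·
    (2,8)@(5, 17): e=[18,18,0] → #  [on edge]
    (3,8)@(7, 17): e=[6,18,12] → #
    (4,8)@(9, 17): e=[-6,18,24] → ·
    (2,9)@(5, 19): e=[34,6,-4] → ·
    (3,9)@(7, 19): e=[22,6,8] → #
    (4,9)@(9, 19): e=[10,6,20] → #
    (5,9)@(11, 19): e=[-2,6,32] → ·
    (3,10)@(7, 21): e=[38,-6,4] → ·
  covered (5 px):
    · · · · · · · · ·
    · · · · · · · · ·
    · · · · · · · · ·
    · · · · · · · · ·
    · · · · · · · · ·
    · · · · · · · · ·
    · · · · · · · · ·
    · · # · · · · · ·
    · · # # · · · · ·
    · · · # # · · · ·
    · · · · · · · · ·

Answer: [[3,0],[4,0],[5,0],[6,0],[1,1],[2,1],[3,1],[4,1],[5,1],[2,2],[3,2],[4,2],[5,2],[3,3],[4,3],[4,4]]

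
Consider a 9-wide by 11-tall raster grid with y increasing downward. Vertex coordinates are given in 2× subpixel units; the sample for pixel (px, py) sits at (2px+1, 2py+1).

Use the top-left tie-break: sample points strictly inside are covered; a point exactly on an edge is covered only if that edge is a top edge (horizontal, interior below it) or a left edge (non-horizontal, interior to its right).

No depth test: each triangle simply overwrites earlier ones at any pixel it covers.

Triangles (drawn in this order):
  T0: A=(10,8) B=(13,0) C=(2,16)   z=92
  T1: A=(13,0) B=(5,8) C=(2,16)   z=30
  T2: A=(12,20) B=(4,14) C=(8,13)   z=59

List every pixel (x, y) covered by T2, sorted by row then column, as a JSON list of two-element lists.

T0:
  2·area = 40  (B↔C swapped to make it positive)
  edge (10, 8)→(2, 16): d=(-8,8) right/bottom  bias=-1
  edge (2, 16)→(13, 0): d=(11,-16) top-left  bias=+0
  edge (13, 0)→(10, 8): d=(-3,8) right/bottom  bias=-1
    (8,0)@(17, 1): e=[0,75,-35] → .  [on edge]
    (5,1)@(11, 3): e=[32,1,7] → X
    (6,1)@(13, 3): e=[16,33,-9] → .
    (7,1)@(15, 3): e=[0,65,-25] → .  [on edge]
    (5,2)@(11, 5): e=[16,23,1] → X
    (6,2)@(13, 5): e=[0,55,-15] → .  [on edge]
    (4,3)@(9, 7): e=[16,13,11] → X
    (5,3)@(11, 7): e=[0,45,-5] → .  [on edge]
    (3,4)@(7, 9): e=[16,3,21] → X
    (4,4)@(9, 9): e=[0,35,5] → .  [on edge]
    (3,5)@(7, 11): e=[0,25,15] → .  [on edge]
    (2,6)@(5, 13): e=[0,15,25] → .  [on edge]
    (1,7)@(3, 15): e=[0,5,35] → .  [on edge]
    (0,8)@(1, 17): e=[0,-5,45] → .  [on edge]
  covered (4 px):
    . . . . . . . . .
    . . . . . X . . .
    . . . . . X . . .
    . . . . X . . . .
    . . . X . . . . .
    . . . . . . . . .
    . . . . . . . . .
    . . . . . . . . .
    . . . . . . . . .
    . . . . . . . . .
    . . . . . . . . .
T1:
  2·area = 40  (B↔C swapped to make it positive)
  edge (13, 0)→(2, 16): d=(-11,16) right/bottom  bias=-1
  edge (2, 16)→(5, 8): d=(3,-8) top-left  bias=+0
  edge (5, 8)→(13, 0): d=(8,-8) top-left  bias=+0
    (4,2)@(9, 5): e=[9,23,8] → X
    (5,2)@(11, 5): e=[-23,39,24] → .
    (3,3)@(7, 7): e=[19,13,8] → X
    (4,3)@(9, 7): e=[-13,29,24] → .
    (2,4)@(5, 9): e=[29,3,8] → X
    (3,4)@(7, 9): e=[-3,19,24] → .
    (2,5)@(5, 11): e=[7,9,24] → X
    (3,5)@(7, 11): e=[-25,25,40] → .
    (2,6)@(5, 13): e=[-15,15,40] → .
  covered (4 px):
    . . . . . . . . .
    . . . . . . . . .
    . . . . X . . . .
    . . . X . . . . .
    . . X . . . . . .
    . . X . . . . . .
    . . . . . . . . .
    . . . . . . . . .
    . . . . . . . . .
    . . . . . . . . .
    . . . . . . . . .
T2:
  2·area = 32
  edge (12, 20)→(4, 14): d=(-8,-6) top-left  bias=+0
  edge (4, 14)→(8, 13): d=(4,-1) top-left  bias=+0
  edge (8, 13)→(12, 20): d=(4,7) right/bottom  bias=-1
    (3,7)@(7, 15): e=[10,7,15] → X
    (4,7)@(9, 15): e=[22,9,1] → X
    (5,7)@(11, 15): e=[34,11,-13] → .
    (3,8)@(7, 17): e=[-6,15,23] → .
    (4,8)@(9, 17): e=[6,17,9] → X
    (5,8)@(11, 17): e=[18,19,-5] → .
    (4,9)@(9, 19): e=[-10,25,17] → .
    (5,9)@(11, 19): e=[2,27,3] → X
    (6,9)@(13, 19): e=[14,29,-11] → .
    (5,10)@(11, 21): e=[-14,35,11] → .
  covered (4 px):
    . . . . . . . . .
    . . . . . . . . .
    . . . . . . . . .
    . . . . . . . . .
    . . . . . . . . .
    . . . . . . . . .
    . . . . . . . . .
    . . . X X . . . .
    . . . . X . . . .
    . . . . . X . . .
    . . . . . . . . .

Result: [[3,7],[4,7],[4,8],[5,9]]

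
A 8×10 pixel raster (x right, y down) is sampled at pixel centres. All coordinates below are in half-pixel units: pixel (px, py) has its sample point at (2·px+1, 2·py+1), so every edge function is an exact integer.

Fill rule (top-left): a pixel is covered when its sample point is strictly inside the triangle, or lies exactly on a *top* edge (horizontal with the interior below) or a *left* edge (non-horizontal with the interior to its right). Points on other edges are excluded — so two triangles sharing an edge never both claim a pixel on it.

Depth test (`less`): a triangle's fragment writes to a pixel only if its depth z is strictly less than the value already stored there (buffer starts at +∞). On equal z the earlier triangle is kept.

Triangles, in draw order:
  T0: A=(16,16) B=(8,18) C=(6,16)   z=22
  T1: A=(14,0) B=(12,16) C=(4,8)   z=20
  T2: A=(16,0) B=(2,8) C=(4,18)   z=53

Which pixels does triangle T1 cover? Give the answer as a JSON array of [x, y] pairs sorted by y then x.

T0:
  2·area = 20
  edge (16, 16)→(8, 18): d=(-8,2) right/bottom  bias=-1
  edge (8, 18)→(6, 16): d=(-2,-2) top-left  bias=+0
  edge (6, 16)→(16, 16): d=(10,0) top-left  bias=+0
    (0,5)@(1, 11): e=[70,0,-50] → .  [on edge]
    (1,6)@(3, 13): e=[50,0,-30] → .  [on edge]
    (2,7)@(5, 15): e=[30,0,-10] → .  [on edge]
    (3,8)@(7, 17): e=[10,0,10] → X  [on edge]
    (4,8)@(9, 17): e=[6,4,10] → X
    (5,8)@(11, 17): e=[2,8,10] → X
    (6,8)@(13, 17): e=[-2,12,10] → .
    (3,9)@(7, 19): e=[-6,-4,30] → .
    (4,9)@(9, 19): e=[-10,0,30] → .  [on edge]
    (5,9)@(11, 19): e=[-14,4,30] → .
  covered (3 px):
    . . . . . . . .
    . . . . . . . .
    . . . . . . . .
    . . . . . . . .
    . . . . . . . .
    . . . . . . . .
    . . . . . . . .
    . . . . . . . .
    . . . X X X . .
    . . . . . . . .
T1:
  2·area = 144
  edge (14, 0)→(12, 16): d=(-2,16) right/bottom  bias=-1
  edge (12, 16)→(4, 8): d=(-8,-8) top-left  bias=+0
  edge (4, 8)→(14, 0): d=(10,-8) top-left  bias=+0
    (6,0)@(13, 1): e=[14,128,2] → X
    (7,0)@(15, 1): e=[-18,144,18] → .
    (5,1)@(11, 3): e=[42,96,6] → X
    (7,1)@(15, 3): e=[-22,128,38] → .
    (0,2)@(1, 5): e=[198,0,-54] → .  [on edge]
    (4,2)@(9, 5): e=[70,64,10] → X
    (7,2)@(15, 5): e=[-26,112,58] → .
    (1,3)@(3, 7): e=[162,0,-18] → .  [on edge]
    (3,3)@(7, 7): e=[98,32,14] → X
    (7,3)@(15, 7): e=[-30,96,78] → .
    (2,4)@(5, 9): e=[126,0,18] → X  [on edge]
    (6,4)@(13, 9): e=[-2,64,82] → .
    (3,5)@(7, 11): e=[90,0,54] → X  [on edge]
    (4,6)@(9, 13): e=[54,0,90] → X  [on edge]
    (5,7)@(11, 15): e=[18,0,126] → X  [on edge]
    (6,8)@(13, 17): e=[-18,0,162] → .  [on edge]
    (7,9)@(15, 19): e=[-54,0,198] → .  [on edge]
  covered (20 px):
    . . . . . . X .
    . . . . . X X .
    . . . . X X X .
    . . . X X X X .
    . . X X X X . .
    . . . X X X . .
    . . . . X X . .
    . . . . . X . .
    . . . . . . . .
    . . . . . . . .
T2:
  2·area = 156  (B↔C swapped to make it positive)
  edge (16, 0)→(4, 18): d=(-12,18) right/bottom  bias=-1
  edge (4, 18)→(2, 8): d=(-2,-10) top-left  bias=+0
  edge (2, 8)→(16, 0): d=(14,-8) top-left  bias=+0
    (7,0)@(15, 1): e=[6,144,6] → X
    (0,1)@(1, 3): e=[234,0,-78] → .  [on edge]
    (5,1)@(11, 3): e=[54,100,2] → X
    (6,1)@(13, 3): e=[18,120,18] → X
    (7,1)@(15, 3): e=[-18,140,34] → .
    (4,2)@(9, 5): e=[66,76,14] → X
    (6,2)@(13, 5): e=[-6,116,46] → .
    (2,3)@(5, 7): e=[114,32,10] → X
    (3,3)@(7, 7): e=[78,52,26] → X
    (6,3)@(13, 7): e=[-30,112,74] → .
    (1,4)@(3, 9): e=[126,8,22] → X
    (5,4)@(11, 9): e=[-18,88,86] → .
    (1,6)@(3, 13): e=[78,0,78] → X  [on edge]
  covered (20 px):
    . . . . . . . X
    . . . . . X X .
    . . . . X X . .
    . . X X X X . .
    . X X X X . . .
    . X X X . . . .
    . X X X . . . .
    . . X . . . . .
    . . . . . . . .
    . . . . . . . .

Final: [[6,0],[5,1],[6,1],[4,2],[5,2],[6,2],[3,3],[4,3],[5,3],[6,3],[2,4],[3,4],[4,4],[5,4],[3,5],[4,5],[5,5],[4,6],[5,6],[5,7]]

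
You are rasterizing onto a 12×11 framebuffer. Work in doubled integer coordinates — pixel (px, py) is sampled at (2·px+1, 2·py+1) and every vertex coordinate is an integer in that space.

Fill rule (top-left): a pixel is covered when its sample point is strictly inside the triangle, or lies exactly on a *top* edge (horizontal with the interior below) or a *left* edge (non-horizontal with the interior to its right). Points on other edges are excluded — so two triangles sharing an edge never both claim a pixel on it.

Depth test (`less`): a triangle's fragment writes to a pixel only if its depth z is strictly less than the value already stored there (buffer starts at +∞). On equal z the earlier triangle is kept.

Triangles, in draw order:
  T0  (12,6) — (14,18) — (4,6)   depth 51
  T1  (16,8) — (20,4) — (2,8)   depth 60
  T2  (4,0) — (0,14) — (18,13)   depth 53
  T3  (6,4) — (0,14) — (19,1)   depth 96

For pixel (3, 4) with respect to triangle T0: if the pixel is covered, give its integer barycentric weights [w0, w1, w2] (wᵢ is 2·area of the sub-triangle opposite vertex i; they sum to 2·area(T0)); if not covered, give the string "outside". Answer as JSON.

T0:
  2·area = 96
  edge (12, 6)→(14, 18): d=(2,12) right/bottom  bias=-1
  edge (14, 18)→(4, 6): d=(-10,-12) top-left  bias=+0
  edge (4, 6)→(12, 6): d=(8,0) top-left  bias=+0
    (2,3)@(5, 7): e=[86,2,8] → X
    (3,3)@(7, 7): e=[62,26,8] → X
    (4,3)@(9, 7): e=[38,50,8] → X
    (5,3)@(11, 7): e=[14,74,8] → X
    (6,3)@(13, 7): e=[-10,98,8] → .
    (2,4)@(5, 9): e=[90,-18,24] → .
    (3,4)@(7, 9): e=[66,6,24] → X
    (6,4)@(13, 9): e=[-6,78,24] → .
    (3,5)@(7, 11): e=[70,-14,40] → .
    (4,5)@(9, 11): e=[46,10,40] → X
    (6,5)@(13, 11): e=[-2,58,40] → .
    (4,6)@(9, 13): e=[50,-10,56] → .
  covered (12 px):
    . . . . . . . . . . . .
    . . . . . . . . . . . .
    . . . . . . . . . . . .
    . . X X X X . . . . . .
    . . . X X X . . . . . .
    . . . . X X . . . . . .
    . . . . . X X . . . . .
    . . . . . . X . . . . .
    . . . . . . . . . . . .
    . . . . . . . . . . . .
    . . . . . . . . . . . .
T1:
  2·area = 56  (B↔C swapped to make it positive)
  edge (16, 8)→(2, 8): d=(-14,0) right/bottom  bias=-1
  edge (2, 8)→(20, 4): d=(18,-4) top-left  bias=+0
  edge (20, 4)→(16, 8): d=(-4,4) right/bottom  bias=-1
    (11,0)@(23, 1): e=[98,-42,0] → .  [on edge]
    (10,1)@(21, 3): e=[70,-14,0] → .  [on edge]
    (8,2)@(17, 5): e=[42,6,8] → X
    (9,2)@(19, 5): e=[42,14,0] → .  [on edge]
    (3,3)@(7, 7): e=[14,2,40] → X
    (4,3)@(9, 7): e=[14,10,32] → X
    (5,3)@(11, 7): e=[14,18,24] → X
    (6,3)@(13, 7): e=[14,26,16] → X
    (7,3)@(15, 7): e=[14,34,8] → X
    (8,3)@(17, 7): e=[14,42,0] → .  [on edge]
    (3,4)@(7, 9): e=[-14,38,32] → .
    (4,4)@(9, 9): e=[-14,46,24] → .
    (7,4)@(15, 9): e=[-14,70,0] → .  [on edge]
    (6,5)@(13, 11): e=[-42,98,0] → .  [on edge]
    (5,6)@(11, 13): e=[-70,126,0] → .  [on edge]
    (4,7)@(9, 15): e=[-98,154,0] → .  [on edge]
    (3,8)@(7, 17): e=[-126,182,0] → .  [on edge]
    (2,9)@(5, 19): e=[-154,210,0] → .  [on edge]
    (1,10)@(3, 21): e=[-182,238,0] → .  [on edge]
  covered (6 px):
    . . . . . . . . . . . .
    . . . . . . . . . . . .
    . . . . . . . . X . . .
    . . . X X X X X . . . .
    . . . . . . . . . . . .
    . . . . . . . . . . . .
    . . . . . . . . . . . .
    . . . . . . . . . . . .
    . . . . . . . . . . . .
    . . . . . . . . . . . .
    . . . . . . . . . . . .
T2:
  2·area = 248  (B↔C swapped to make it positive)
  edge (4, 0)→(18, 13): d=(14,13) right/bottom  bias=-1
  edge (18, 13)→(0, 14): d=(-18,1) right/bottom  bias=-1
  edge (0, 14)→(4, 0): d=(4,-14) top-left  bias=+0
    (2,0)@(5, 1): e=[1,229,18] → X
    (3,0)@(7, 1): e=[-25,227,46] → .
    (2,1)@(5, 3): e=[29,193,26] → X
    (3,1)@(7, 3): e=[3,191,54] → X
    (4,1)@(9, 3): e=[-23,189,82] → .
    (1,2)@(3, 5): e=[83,159,6] → X
    (4,2)@(9, 5): e=[5,153,90] → X
    (5,2)@(11, 5): e=[-21,151,118] → .
    (1,3)@(3, 7): e=[111,123,14] → X
    (5,3)@(11, 7): e=[7,115,126] → X
    (6,3)@(13, 7): e=[-19,113,154] → .
    (1,4)@(3, 9): e=[139,87,22] → X
  covered (35 px):
    . . X . . . . . . . . .
    . . X X . . . . . . . .
    . X X X X . . . . . . .
    . X X X X X . . . . . .
    . X X X X X X . . . . .
    X X X X X X X X . . . .
    X X X X X X X X X . . .
    . . . . . . . . . . . .
    . . . . . . . . . . . .
    . . . . . . . . . . . .
    . . . . . . . . . . . .
T3:
  2·area = 112  (B↔C swapped to make it positive)
  edge (6, 4)→(19, 1): d=(13,-3) top-left  bias=+0
  edge (19, 1)→(0, 14): d=(-19,13) right/bottom  bias=-1
  edge (0, 14)→(6, 4): d=(6,-10) top-left  bias=+0
    (9,0)@(19, 1): e=[0,0,112] → .  [on edge]
    (5,1)@(11, 3): e=[2,66,44] → X
    (6,1)@(13, 3): e=[8,40,64] → X
    (7,1)@(15, 3): e=[14,14,84] → X
    (8,1)@(17, 3): e=[20,-12,104] → .
    (3,2)@(7, 5): e=[16,80,16] → X
    (4,2)@(9, 5): e=[22,54,36] → X
    (7,2)@(15, 5): e=[40,-24,96] → .
    (2,3)@(5, 7): e=[36,68,8] → X
    (5,3)@(11, 7): e=[54,-10,68] → .
    (6,3)@(13, 7): e=[60,-36,88] → .
    (1,4)@(3, 9): e=[56,56,0] → X  [on edge]
  covered (15 px):
    . . . . . . . . . . . .
    . . . . . X X X . . . .
    . . . X X X X . . . . .
    . . X X X . . . . . . .
    . X X X . . . . . . . .
    . X . . . . . . . . . .
    X . . . . . . . . . . .
    . . . . . . . . . . . .
    . . . . . . . . . . . .
    . . . . . . . . . . . .
    . . . . . . . . . . . .

Answer: [6,24,66]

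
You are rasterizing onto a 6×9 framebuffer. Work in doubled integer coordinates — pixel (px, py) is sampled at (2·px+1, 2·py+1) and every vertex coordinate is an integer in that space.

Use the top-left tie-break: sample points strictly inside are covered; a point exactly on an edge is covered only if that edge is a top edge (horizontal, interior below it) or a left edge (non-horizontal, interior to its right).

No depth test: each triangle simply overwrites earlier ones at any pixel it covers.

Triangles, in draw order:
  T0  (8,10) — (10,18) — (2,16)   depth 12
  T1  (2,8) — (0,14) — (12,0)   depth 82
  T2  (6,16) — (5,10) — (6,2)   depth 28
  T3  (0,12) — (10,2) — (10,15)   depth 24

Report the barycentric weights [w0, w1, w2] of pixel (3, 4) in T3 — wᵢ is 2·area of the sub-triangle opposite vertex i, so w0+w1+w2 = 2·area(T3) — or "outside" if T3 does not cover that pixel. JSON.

T0:
  2·area = 60
  edge (8, 10)→(10, 18): d=(2,8) right/bottom  bias=-1
  edge (10, 18)→(2, 16): d=(-8,-2) top-left  bias=+0
  edge (2, 16)→(8, 10): d=(6,-6) top-left  bias=+0
    (5,3)@(11, 7): e=[-30,90,0] → .  [on edge]
    (4,4)@(9, 9): e=[-10,70,0] → .  [on edge]
    (3,5)@(7, 11): e=[10,50,0] → X  [on edge]
    (4,5)@(9, 11): e=[-6,54,12] → .
    (2,6)@(5, 13): e=[30,30,0] → X  [on edge]
    (4,6)@(9, 13): e=[-2,38,24] → .
    (1,7)@(3, 15): e=[50,10,0] → X  [on edge]
    (4,7)@(9, 15): e=[2,22,36] → X
    (5,7)@(11, 15): e=[-14,26,48] → .
    (0,8)@(1, 17): e=[70,-10,0] → .  [on edge]
    (1,8)@(3, 17): e=[54,-6,12] → .
    (2,8)@(5, 17): e=[38,-2,24] → .
  covered (9 px):
    . . . . . .
    . . . . . .
    . . . . . .
    . . . . . .
    . . . . . .
    . . . X . .
    . . X X . .
    . X X X X .
    . . . X X .
T1:
  2·area = 44  (B↔C swapped to make it positive)
  edge (2, 8)→(12, 0): d=(10,-8) top-left  bias=+0
  edge (12, 0)→(0, 14): d=(-12,14) right/bottom  bias=-1
  edge (0, 14)→(2, 8): d=(2,-6) top-left  bias=+0
    (5,0)@(11, 1): e=[2,2,40] → X
    (4,1)@(9, 3): e=[6,6,32] → X
    (5,1)@(11, 3): e=[22,-22,44] → .
    (1,2)@(3, 5): e=[-22,66,0] → .  [on edge]
    (3,2)@(7, 5): e=[10,10,24] → X
    (4,2)@(9, 5): e=[26,-18,36] → .
    (2,3)@(5, 7): e=[14,14,16] → X
    (3,3)@(7, 7): e=[30,-14,28] → .
    (1,4)@(3, 9): e=[18,18,8] → X
    (2,4)@(5, 9): e=[34,-10,20] → .
    (0,5)@(1, 11): e=[22,22,0] → X  [on edge]
    (1,5)@(3, 11): e=[38,-6,12] → .
  covered (6 px):
    . . . . . X
    . . . . X .
    . . . X . .
    . . X . . .
    . X . . . .
    X . . . . .
    . . . . . .
    . . . . . .
    . . . . . .
T2:
  2·area = 14
  edge (6, 16)→(5, 10): d=(-1,-6) top-left  bias=+0
  edge (5, 10)→(6, 2): d=(1,-8) top-left  bias=+0
  edge (6, 2)→(6, 16): d=(0,14) right/bottom  bias=-1
  covered (0 px):
    . . . . . .
    . . . . . .
    . . . . . .
    . . . . . .
    . . . . . .
    . . . . . .
    . . . . . .
    . . . . . .
    . . . . . .
T3:
  2·area = 130
  edge (0, 12)→(10, 2): d=(10,-10) top-left  bias=+0
  edge (10, 2)→(10, 15): d=(0,13) right/bottom  bias=-1
  edge (10, 15)→(0, 12): d=(-10,-3) top-left  bias=+0
    (5,0)@(11, 1): e=[0,-13,143] → .  [on edge]
    (4,1)@(9, 3): e=[0,13,117] → X  [on edge]
    (5,1)@(11, 3): e=[20,-13,123] → .
    (3,2)@(7, 5): e=[0,39,91] → X  [on edge]
    (5,2)@(11, 5): e=[40,-13,103] → .
    (2,3)@(5, 7): e=[0,65,65] → X  [on edge]
    (5,3)@(11, 7): e=[60,-13,83] → .
    (1,4)@(3, 9): e=[0,91,39] → X  [on edge]
    (5,4)@(11, 9): e=[80,-13,63] → .
    (0,5)@(1, 11): e=[0,117,13] → X  [on edge]
    (5,5)@(11, 11): e=[100,-13,43] → .
    (0,6)@(1, 13): e=[20,117,-7] → .
  covered (18 px):
    . . . . . .
    . . . . X .
    . . . X X .
    . . X X X .
    . X X X X .
    X X X X X .
    . . X X X .
    . . . . . .
    . . . . . .

Answer: [39,51,40]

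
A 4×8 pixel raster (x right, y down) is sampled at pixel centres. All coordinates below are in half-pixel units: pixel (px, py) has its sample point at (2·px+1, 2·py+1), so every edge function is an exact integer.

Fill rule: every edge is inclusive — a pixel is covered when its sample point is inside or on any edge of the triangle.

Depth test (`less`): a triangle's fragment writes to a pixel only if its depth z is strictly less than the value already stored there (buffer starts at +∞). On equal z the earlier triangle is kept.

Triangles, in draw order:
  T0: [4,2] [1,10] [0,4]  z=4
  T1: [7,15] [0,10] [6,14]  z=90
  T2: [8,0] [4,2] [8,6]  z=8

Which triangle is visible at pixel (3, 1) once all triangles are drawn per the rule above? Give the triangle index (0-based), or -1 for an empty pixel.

T0:
  2·area = 26
  edge (4, 2)→(1, 10): d=(-3,8) inclusive
  edge (1, 10)→(0, 4): d=(-1,-6) inclusive
  edge (0, 4)→(4, 2): d=(4,-2) inclusive
    (1,1)@(3, 3): e=[5,19,2] → #
    (2,1)@(5, 3): e=[-11,31,6] → ·
    (0,2)@(1, 5): e=[15,5,6] → #
    (1,2)@(3, 5): e=[-1,17,10] → ·
    (0,3)@(1, 7): e=[9,3,14] → #
    (1,3)@(3, 7): e=[-7,15,18] → ·
    (0,4)@(1, 9): e=[3,1,22] → #
    (1,4)@(3, 9): e=[-13,13,26] → ·
    (0,5)@(1, 11): e=[-3,-1,30] → ·
  covered (4 px):
    · · · ·
    · # · ·
    # · · ·
    # · · ·
    # · · ·
    · · · ·
    · · · ·
    · · · ·
T1:
  2·area = 2
  edge (7, 15)→(0, 10): d=(-7,-5) inclusive
  edge (0, 10)→(6, 14): d=(6,4) inclusive
  edge (6, 14)→(7, 15): d=(1,1) inclusive
    (0,4)@(1, 9): e=[12,-10,0] → ·  [on edge]
    (1,5)@(3, 11): e=[8,-6,0] → ·  [on edge]
    (2,6)@(5, 13): e=[4,-2,0] → ·  [on edge]
    (3,7)@(7, 15): e=[0,2,0] → #  [on edge]
  covered (1 px):
    · · · ·
    · · · ·
    · · · ·
    · · · ·
    · · · ·
    · · · ·
    · · · ·
    · · · #
T2:
  2·area = 24  (B↔C swapped to make it positive)
  edge (8, 0)→(8, 6): d=(0,6) inclusive
  edge (8, 6)→(4, 2): d=(-4,-4) inclusive
  edge (4, 2)→(8, 0): d=(4,-2) inclusive
    (1,0)@(3, 1): e=[30,0,-6] → ·  [on edge]
    (3,0)@(7, 1): e=[6,16,2] → #
    (2,1)@(5, 3): e=[18,0,6] → #  [on edge]
    (2,2)@(5, 5): e=[18,-8,14] → ·
    (3,2)@(7, 5): e=[6,0,18] → #  [on edge]
    (3,3)@(7, 7): e=[6,-8,26] → ·
  covered (4 px):
    · · · #
    · · # #
    · · · #
    · · · ·
    · · · ·
    · · · ·
    · · · ·
    · · · ·

Z-buffer (winner per pixel, '.' = empty):
  . . . 2
  . 0 2 2
  0 . . 2
  0 . . .
  0 . . .
  . . . .
  . . . .
  . . . 1

Final: 2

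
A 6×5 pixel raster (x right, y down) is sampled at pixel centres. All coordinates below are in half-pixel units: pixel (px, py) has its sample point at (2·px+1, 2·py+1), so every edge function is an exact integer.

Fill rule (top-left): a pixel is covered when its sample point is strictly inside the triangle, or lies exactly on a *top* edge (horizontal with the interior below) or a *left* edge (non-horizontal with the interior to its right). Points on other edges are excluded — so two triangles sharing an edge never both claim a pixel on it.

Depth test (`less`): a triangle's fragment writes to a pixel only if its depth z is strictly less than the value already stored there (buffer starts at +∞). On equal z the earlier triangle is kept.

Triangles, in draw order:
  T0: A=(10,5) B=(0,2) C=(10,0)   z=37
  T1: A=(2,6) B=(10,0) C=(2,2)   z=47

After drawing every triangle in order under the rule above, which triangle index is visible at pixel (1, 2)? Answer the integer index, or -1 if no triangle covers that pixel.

T0:
  2·area = 50
  edge (10, 5)→(0, 2): d=(-10,-3) top-left  bias=+0
  edge (0, 2)→(10, 0): d=(10,-2) top-left  bias=+0
  edge (10, 0)→(10, 5): d=(0,5) right/bottom  bias=-1
    (2,0)@(5, 1): e=[25,0,25] → █  [on edge]
    (3,0)@(7, 1): e=[31,4,15] → █
    (4,0)@(9, 1): e=[37,8,5] → █
    (5,0)@(11, 1): e=[43,12,-5] → ·
    (2,1)@(5, 3): e=[5,20,25] → █
    (5,1)@(11, 3): e=[23,32,-5] → ·
    (2,2)@(5, 5): e=[-15,40,25] → ·
    (3,2)@(7, 5): e=[-9,44,15] → ·
    (4,2)@(9, 5): e=[-3,48,5] → ·
  covered (6 px):
    · · █ █ █ ·
    · · █ █ █ ·
    · · · · · ·
    · · · · · ·
    · · · · · ·
T1:
  2·area = 32  (B↔C swapped to make it positive)
  edge (2, 6)→(2, 2): d=(0,-4) top-left  bias=+0
  edge (2, 2)→(10, 0): d=(8,-2) top-left  bias=+0
  edge (10, 0)→(2, 6): d=(-8,6) right/bottom  bias=-1
    (3,0)@(7, 1): e=[20,2,10] → █
    (4,0)@(9, 1): e=[28,6,-2] → ·
    (1,1)@(3, 3): e=[4,10,18] → █
    (2,1)@(5, 3): e=[12,14,6] → █
    (3,1)@(7, 3): e=[20,18,-6] → ·
    (1,2)@(3, 5): e=[4,26,2] → █
    (2,2)@(5, 5): e=[12,30,-10] → ·
    (1,3)@(3, 7): e=[4,42,-14] → ·
  covered (4 px):
    · · · █ · ·
    · █ █ · · ·
    · █ · · · ·
    · · · · · ·
    · · · · · ·

Z-buffer (winner per pixel, '.' = empty):
  . . 0 0 0 .
  . 1 0 0 0 .
  . 1 . . . .
  . . . . . .
  . . . . . .

Result: 1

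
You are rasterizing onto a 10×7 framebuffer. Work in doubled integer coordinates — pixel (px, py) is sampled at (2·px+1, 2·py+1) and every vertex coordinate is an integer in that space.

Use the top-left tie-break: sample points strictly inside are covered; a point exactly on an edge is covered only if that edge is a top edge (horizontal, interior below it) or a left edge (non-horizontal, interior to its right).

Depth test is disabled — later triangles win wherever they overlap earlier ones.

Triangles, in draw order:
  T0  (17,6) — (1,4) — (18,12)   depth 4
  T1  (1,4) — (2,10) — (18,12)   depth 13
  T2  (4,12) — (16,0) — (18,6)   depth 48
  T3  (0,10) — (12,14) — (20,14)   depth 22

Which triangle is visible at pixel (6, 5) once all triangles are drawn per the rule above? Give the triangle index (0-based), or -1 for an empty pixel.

T0:
  2·area = 94  (B↔C swapped to make it positive)
  edge (17, 6)→(18, 12): d=(1,6) right/bottom  bias=-1
  edge (18, 12)→(1, 4): d=(-17,-8) top-left  bias=+0
  edge (1, 4)→(17, 6): d=(16,2) right/bottom  bias=-1
    (2,2)@(5, 5): e=[71,15,8] → #
    (3,2)@(7, 5): e=[59,31,4] → #
    (4,2)@(9, 5): e=[47,47,0] → ·  [on edge]
    (2,3)@(5, 7): e=[73,-19,40] → ·
    (3,3)@(7, 7): e=[61,-3,36] → ·
    (4,3)@(9, 7): e=[49,13,32] → #
    (5,3)@(11, 7): e=[37,29,28] → #
    (6,3)@(13, 7): e=[25,45,24] → #
    (7,3)@(15, 7): e=[13,61,20] → #
    (8,3)@(17, 7): e=[1,77,16] → #
    (9,3)@(19, 7): e=[-11,93,12] → ·
    (4,4)@(9, 9): e=[51,-21,64] → ·
  covered (11 px):
    · · · · · · · · · ·
    · · · · · · · · · ·
    · · # # · · · · · ·
    · · · · # # # # # ·
    · · · · · · # # # ·
    · · · · · · · · # ·
    · · · · · · · · · ·
T1:
  2·area = 94  (B↔C swapped to make it positive)
  edge (1, 4)→(18, 12): d=(17,8) right/bottom  bias=-1
  edge (18, 12)→(2, 10): d=(-16,-2) top-left  bias=+0
  edge (2, 10)→(1, 4): d=(-1,-6) top-left  bias=+0
    (1,2)@(3, 5): e=[1,82,11] → #
    (2,2)@(5, 5): e=[-15,86,23] → ·
    (1,3)@(3, 7): e=[35,50,9] → #
    (2,3)@(5, 7): e=[19,54,21] → #
    (3,3)@(7, 7): e=[3,58,33] → #
    (4,3)@(9, 7): e=[-13,62,45] → ·
    (1,4)@(3, 9): e=[69,18,7] → #
    (4,4)@(9, 9): e=[21,30,43] → #
    (5,4)@(11, 9): e=[5,34,55] → #
    (6,4)@(13, 9): e=[-11,38,67] → ·
    (1,5)@(3, 11): e=[103,-14,5] → ·
    (2,5)@(5, 11): e=[87,-10,17] → ·
  covered (12 px):
    · · · · · · · · · ·
    · · · · · · · · · ·
    · # · · · · · · · ·
    · # # # · · · · · ·
    · # # # # # · · · ·
    · · · · · # # # · ·
    · · · · · · · · · ·
T2:
  2·area = 96
  edge (4, 12)→(16, 0): d=(12,-12) top-left  bias=+0
  edge (16, 0)→(18, 6): d=(2,6) right/bottom  bias=-1
  edge (18, 6)→(4, 12): d=(-14,6) right/bottom  bias=-1
    (7,0)@(15, 1): e=[0,8,88] → #  [on edge]
    (8,0)@(17, 1): e=[24,-4,76] → ·
    (6,1)@(13, 3): e=[0,24,72] → #  [on edge]
    (8,1)@(17, 3): e=[48,0,48] → ·  [on edge]
    (5,2)@(11, 5): e=[0,40,56] → #  [on edge]
    (8,2)@(17, 5): e=[72,4,20] → #
    (9,2)@(19, 5): e=[96,-8,8] → ·
    (4,3)@(9, 7): e=[0,56,40] → #  [on edge]
    (8,3)@(17, 7): e=[96,8,-8] → ·
    (3,4)@(7, 9): e=[0,72,24] → #  [on edge]
    (5,4)@(11, 9): e=[48,48,0] → ·  [on edge]
    (6,4)@(13, 9): e=[72,36,-12] → ·
    (9,4)@(19, 9): e=[144,0,-48] → ·  [on edge]
    (2,5)@(5, 11): e=[0,88,8] → #  [on edge]
    (1,6)@(3, 13): e=[0,104,-8] → ·  [on edge]
  covered (14 px):
    · · · · · · · # · ·
    · · · · · · # # · ·
    · · · · · # # # # ·
    · · · · # # # # · ·
    · · · # # · · · · ·
    · · # · · · · · · ·
    · · · · · · · · · ·
T3:
  2·area = 32  (B↔C swapped to make it positive)
  edge (0, 10)→(20, 14): d=(20,4) right/bottom  bias=-1
  edge (20, 14)→(12, 14): d=(-8,0) right/bottom  bias=-1
  edge (12, 14)→(0, 10): d=(-12,-4) top-left  bias=+0
    (1,5)@(3, 11): e=[8,24,0] → #  [on edge]
    (2,5)@(5, 11): e=[0,24,8] → ·  [on edge]
    (1,6)@(3, 13): e=[48,8,-24] → ·
    (4,6)@(9, 13): e=[24,8,0] → #  [on edge]
    (5,6)@(11, 13): e=[16,8,8] → #
    (6,6)@(13, 13): e=[8,8,16] → #
    (7,6)@(15, 13): e=[0,8,24] → ·  [on edge]
  covered (4 px):
    · · · · · · · · · ·
    · · · · · · · · · ·
    · · · · · · · · · ·
    · · · · · · · · · ·
    · · · · · · · · · ·
    · # · · · · · · · ·
    · · · · # # # · · ·

Z-buffer (winner per pixel, '.' = empty):
  . . . . . . . 2 . .
  . . . . . . 2 2 . .
  . 1 0 0 . 2 2 2 2 .
  . 1 1 1 2 2 2 2 0 .
  . 1 1 2 2 1 0 0 0 .
  . 3 2 . . 1 1 1 0 .
  . . . . 3 3 3 . . .

Final: 1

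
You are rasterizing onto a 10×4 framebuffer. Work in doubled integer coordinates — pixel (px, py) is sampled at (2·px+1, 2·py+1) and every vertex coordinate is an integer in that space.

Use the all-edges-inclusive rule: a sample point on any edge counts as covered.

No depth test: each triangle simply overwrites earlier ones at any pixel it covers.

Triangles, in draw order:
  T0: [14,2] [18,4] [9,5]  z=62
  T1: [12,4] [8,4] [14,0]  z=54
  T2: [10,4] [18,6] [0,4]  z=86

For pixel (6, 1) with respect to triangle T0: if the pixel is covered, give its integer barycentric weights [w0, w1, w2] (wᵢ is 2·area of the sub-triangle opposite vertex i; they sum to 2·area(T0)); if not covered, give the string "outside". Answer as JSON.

T0:
  2·area = 22
  edge (14, 2)→(18, 4): d=(4,2) inclusive
  edge (18, 4)→(9, 5): d=(-9,1) inclusive
  edge (9, 5)→(14, 2): d=(5,-3) inclusive
    (6,1)@(13, 3): e=[6,14,2] → X
    (7,1)@(15, 3): e=[2,12,8] → X
    (8,1)@(17, 3): e=[-2,10,14] → .
    (4,2)@(9, 5): e=[22,0,0] → X  [on edge]
    (5,2)@(11, 5): e=[18,-2,6] → .
    (6,2)@(13, 5): e=[14,-4,12] → .
    (7,2)@(15, 5): e=[10,-6,18] → .
    (4,3)@(9, 7): e=[30,-18,10] → .
  covered (3 px):
    . . . . . . . . . .
    . . . . . . X X . .
    . . . . X . . . . .
    . . . . . . . . . .
T1:
  2·area = 16
  edge (12, 4)→(8, 4): d=(-4,0) inclusive
  edge (8, 4)→(14, 0): d=(6,-4) inclusive
  edge (14, 0)→(12, 4): d=(-2,4) inclusive
    (6,0)@(13, 1): e=[12,2,2] → X
    (7,0)@(15, 1): e=[12,10,-6] → .
    (5,1)@(11, 3): e=[4,6,6] → X
    (6,1)@(13, 3): e=[4,14,-2] → .
    (5,2)@(11, 5): e=[-4,18,2] → .
  covered (2 px):
    . . . . . . X . . .
    . . . . . X . . . .
    . . . . . . . . . .
    . . . . . . . . . .
T2:
  2·area = 20
  edge (10, 4)→(18, 6): d=(8,2) inclusive
  edge (18, 6)→(0, 4): d=(-18,-2) inclusive
  edge (0, 4)→(10, 4): d=(10,0) inclusive
    (4,2)@(9, 5): e=[10,0,10] → X  [on edge]
    (5,2)@(11, 5): e=[6,4,10] → X
    (6,2)@(13, 5): e=[2,8,10] → X
    (7,2)@(15, 5): e=[-2,12,10] → .
    (4,3)@(9, 7): e=[26,-36,30] → .
    (5,3)@(11, 7): e=[22,-32,30] → .
    (6,3)@(13, 7): e=[18,-28,30] → .
  covered (3 px):
    . . . . . . . . . .
    . . . . . . . . . .
    . . . . X X X . . .
    . . . . . . . . . .

Answer: [14,2,6]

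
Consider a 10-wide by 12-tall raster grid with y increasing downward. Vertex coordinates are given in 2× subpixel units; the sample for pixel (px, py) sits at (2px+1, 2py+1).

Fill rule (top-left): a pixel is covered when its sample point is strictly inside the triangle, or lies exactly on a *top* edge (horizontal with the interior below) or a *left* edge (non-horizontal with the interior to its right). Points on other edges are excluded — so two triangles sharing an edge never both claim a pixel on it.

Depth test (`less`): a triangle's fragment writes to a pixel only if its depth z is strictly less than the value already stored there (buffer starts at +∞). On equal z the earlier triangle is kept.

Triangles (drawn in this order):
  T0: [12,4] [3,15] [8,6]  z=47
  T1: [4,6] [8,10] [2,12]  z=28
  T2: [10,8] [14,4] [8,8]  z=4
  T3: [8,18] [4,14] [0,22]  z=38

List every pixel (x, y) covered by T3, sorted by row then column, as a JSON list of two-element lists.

T0:
  2·area = 26
  edge (12, 4)→(3, 15): d=(-9,11) right/bottom  bias=-1
  edge (3, 15)→(8, 6): d=(5,-9) top-left  bias=+0
  edge (8, 6)→(12, 4): d=(4,-2) top-left  bias=+0
    (5,2)@(11, 5): e=[2,22,2] → X
    (6,2)@(13, 5): e=[-20,40,6] → .
    (4,3)@(9, 7): e=[6,14,6] → X
    (5,3)@(11, 7): e=[-16,32,10] → .
    (3,4)@(7, 9): e=[10,6,10] → X
    (4,4)@(9, 9): e=[-12,24,14] → .
    (3,5)@(7, 11): e=[-8,16,18] → .
    (1,7)@(3, 15): e=[0,0,26] → .  [on edge]
  covered (3 px):
    . . . . . . . . . .
    . . . . . . . . . .
    . . . . . X . . . .
    . . . . X . . . . .
    . . . X . . . . . .
    . . . . . . . . . .
    . . . . . . . . . .
    . . . . . . . . . .
    . . . . . . . . . .
    . . . . . . . . . .
    . . . . . . . . . .
    . . . . . . . . . .
T1:
  2·area = 32
  edge (4, 6)→(8, 10): d=(4,4) right/bottom  bias=-1
  edge (8, 10)→(2, 12): d=(-6,2) right/bottom  bias=-1
  edge (2, 12)→(4, 6): d=(2,-6) top-left  bias=+0
    (0,1)@(1, 3): e=[0,56,-24] → .  [on edge]
    (2,1)@(5, 3): e=[-16,48,0] → .  [on edge]
    (1,2)@(3, 5): e=[0,40,-8] → .  [on edge]
    (2,3)@(5, 7): e=[0,24,8] → .  [on edge]
    (8,3)@(17, 7): e=[-48,0,80] → .  [on edge]
    (1,4)@(3, 9): e=[16,16,0] → X  [on edge]
    (2,4)@(5, 9): e=[8,12,12] → X
    (3,4)@(7, 9): e=[0,8,24] → .  [on edge]
    (5,4)@(11, 9): e=[-16,0,48] → .  [on edge]
    (1,5)@(3, 11): e=[24,4,4] → X
    (2,5)@(5, 11): e=[16,0,16] → .  [on edge]
    (4,5)@(9, 11): e=[0,-8,40] → .  [on edge]
    (5,6)@(11, 13): e=[0,-24,56] → .  [on edge]
    (0,7)@(1, 15): e=[48,-16,0] → .  [on edge]
    (6,7)@(13, 15): e=[0,-40,72] → .  [on edge]
    (7,8)@(15, 17): e=[0,-56,88] → .  [on edge]
    (8,9)@(17, 19): e=[0,-72,104] → .  [on edge]
    (9,10)@(19, 21): e=[0,-88,120] → .  [on edge]
  covered (3 px):
    . . . . . . . . . .
    . . . . . . . . . .
    . . . . . . . . . .
    . . . . . . . . . .
    . X X . . . . . . .
    . X . . . . . . . .
    . . . . . . . . . .
    . . . . . . . . . .
    . . . . . . . . . .
    . . . . . . . . . .
    . . . . . . . . . .
    . . . . . . . . . .
T2:
  2·area = 8  (B↔C swapped to make it positive)
  edge (10, 8)→(8, 8): d=(-2,0) right/bottom  bias=-1
  edge (8, 8)→(14, 4): d=(6,-4) top-left  bias=+0
  edge (14, 4)→(10, 8): d=(-4,4) right/bottom  bias=-1
    (8,0)@(17, 1): e=[14,-6,0] → .  [on edge]
    (7,1)@(15, 3): e=[10,-2,0] → .  [on edge]
    (6,2)@(13, 5): e=[6,2,0] → .  [on edge]
    (5,3)@(11, 7): e=[2,6,0] → .  [on edge]
    (4,4)@(9, 9): e=[-2,10,0] → .  [on edge]
    (3,5)@(7, 11): e=[-6,14,0] → .  [on edge]
    (2,6)@(5, 13): e=[-10,18,0] → .  [on edge]
    (1,7)@(3, 15): e=[-14,22,0] → .  [on edge]
    (0,8)@(1, 17): e=[-18,26,0] → .  [on edge]
  covered (0 px):
    . . . . . . . . . .
    . . . . . . . . . .
    . . . . . . . . . .
    . . . . . . . . . .
    . . . . . . . . . .
    . . . . . . . . . .
    . . . . . . . . . .
    . . . . . . . . . .
    . . . . . . . . . .
    . . . . . . . . . .
    . . . . . . . . . .
    . . . . . . . . . .
T3:
  2·area = 48  (B↔C swapped to make it positive)
  edge (8, 18)→(0, 22): d=(-8,4) right/bottom  bias=-1
  edge (0, 22)→(4, 14): d=(4,-8) top-left  bias=+0
  edge (4, 14)→(8, 18): d=(4,4) right/bottom  bias=-1
    (0,5)@(1, 11): e=[84,-36,0] → .  [on edge]
    (1,6)@(3, 13): e=[60,-12,0] → .  [on edge]
    (2,7)@(5, 15): e=[36,12,0] → .  [on edge]
    (1,8)@(3, 17): e=[28,4,16] → X
    (2,8)@(5, 17): e=[20,20,8] → X
    (3,8)@(7, 17): e=[12,36,0] → .  [on edge]
    (1,9)@(3, 19): e=[12,12,24] → X
    (3,9)@(7, 19): e=[-4,44,8] → .
    (4,9)@(9, 19): e=[-12,60,0] → .  [on edge]
    (0,10)@(1, 21): e=[4,4,40] → X
    (1,10)@(3, 21): e=[-4,20,32] → .
    (2,10)@(5, 21): e=[-12,36,24] → .
    (5,10)@(11, 21): e=[-36,84,0] → .  [on edge]
    (6,11)@(13, 23): e=[-60,108,0] → .  [on edge]
  covered (5 px):
    . . . . . . . . . .
    . . . . . . . . . .
    . . . . . . . . . .
    . . . . . . . . . .
    . . . . . . . . . .
    . . . . . . . . . .
    . . . . . . . . . .
    . . . . . . . . . .
    . X X . . . . . . .
    . X X . . . . . . .
    X . . . . . . . . .
    . . . . . . . . . .

Answer: [[1,8],[2,8],[1,9],[2,9],[0,10]]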